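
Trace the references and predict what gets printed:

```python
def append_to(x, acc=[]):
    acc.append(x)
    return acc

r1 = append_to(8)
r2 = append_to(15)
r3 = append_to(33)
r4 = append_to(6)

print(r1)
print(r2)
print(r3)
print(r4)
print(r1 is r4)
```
[8, 15, 33, 6]
[8, 15, 33, 6]
[8, 15, 33, 6]
[8, 15, 33, 6]
True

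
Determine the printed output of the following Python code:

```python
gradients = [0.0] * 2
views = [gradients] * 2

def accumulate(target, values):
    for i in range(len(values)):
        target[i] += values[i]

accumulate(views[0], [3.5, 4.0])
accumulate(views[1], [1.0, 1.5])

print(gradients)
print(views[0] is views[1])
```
[4.5, 5.5]
True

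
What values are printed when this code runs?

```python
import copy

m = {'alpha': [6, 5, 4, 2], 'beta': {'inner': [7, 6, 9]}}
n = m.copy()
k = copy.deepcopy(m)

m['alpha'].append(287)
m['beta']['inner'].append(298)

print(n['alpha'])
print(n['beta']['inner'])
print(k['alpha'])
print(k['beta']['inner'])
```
[6, 5, 4, 2, 287]
[7, 6, 9, 298]
[6, 5, 4, 2]
[7, 6, 9]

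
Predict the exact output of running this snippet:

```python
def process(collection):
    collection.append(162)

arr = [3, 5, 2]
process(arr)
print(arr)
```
[3, 5, 2, 162]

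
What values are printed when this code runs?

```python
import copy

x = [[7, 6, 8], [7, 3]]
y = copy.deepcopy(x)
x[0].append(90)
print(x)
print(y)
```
[[7, 6, 8, 90], [7, 3]]
[[7, 6, 8], [7, 3]]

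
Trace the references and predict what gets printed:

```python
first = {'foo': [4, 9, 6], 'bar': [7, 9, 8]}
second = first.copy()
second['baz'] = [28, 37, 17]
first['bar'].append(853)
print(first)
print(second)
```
{'foo': [4, 9, 6], 'bar': [7, 9, 8, 853]}
{'foo': [4, 9, 6], 'bar': [7, 9, 8, 853], 'baz': [28, 37, 17]}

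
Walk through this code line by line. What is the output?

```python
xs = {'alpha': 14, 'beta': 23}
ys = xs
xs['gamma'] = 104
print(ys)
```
{'alpha': 14, 'beta': 23, 'gamma': 104}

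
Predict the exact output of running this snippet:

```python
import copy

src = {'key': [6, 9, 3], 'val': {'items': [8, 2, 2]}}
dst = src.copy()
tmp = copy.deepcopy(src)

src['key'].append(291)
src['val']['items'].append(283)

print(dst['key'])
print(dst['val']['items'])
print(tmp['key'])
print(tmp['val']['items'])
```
[6, 9, 3, 291]
[8, 2, 2, 283]
[6, 9, 3]
[8, 2, 2]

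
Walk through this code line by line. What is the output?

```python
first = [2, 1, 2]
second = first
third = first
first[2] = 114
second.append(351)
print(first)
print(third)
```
[2, 1, 114, 351]
[2, 1, 114, 351]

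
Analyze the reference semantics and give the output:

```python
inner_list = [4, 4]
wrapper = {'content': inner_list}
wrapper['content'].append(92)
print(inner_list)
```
[4, 4, 92]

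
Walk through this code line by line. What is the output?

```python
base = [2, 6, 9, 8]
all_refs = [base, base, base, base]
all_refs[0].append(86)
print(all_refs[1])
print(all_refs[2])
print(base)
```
[2, 6, 9, 8, 86]
[2, 6, 9, 8, 86]
[2, 6, 9, 8, 86]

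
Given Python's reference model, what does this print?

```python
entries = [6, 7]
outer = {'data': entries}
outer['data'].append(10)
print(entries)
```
[6, 7, 10]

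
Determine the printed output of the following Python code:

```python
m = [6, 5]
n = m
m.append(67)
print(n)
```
[6, 5, 67]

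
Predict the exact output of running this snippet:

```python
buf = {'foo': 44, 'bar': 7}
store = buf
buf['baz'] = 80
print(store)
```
{'foo': 44, 'bar': 7, 'baz': 80}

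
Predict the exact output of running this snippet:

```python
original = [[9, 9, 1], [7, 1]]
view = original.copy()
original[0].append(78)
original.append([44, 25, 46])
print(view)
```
[[9, 9, 1, 78], [7, 1]]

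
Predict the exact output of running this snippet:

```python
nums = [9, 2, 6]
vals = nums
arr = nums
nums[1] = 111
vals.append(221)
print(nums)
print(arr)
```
[9, 111, 6, 221]
[9, 111, 6, 221]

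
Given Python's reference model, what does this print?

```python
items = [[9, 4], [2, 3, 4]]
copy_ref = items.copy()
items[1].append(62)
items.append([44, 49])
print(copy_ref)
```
[[9, 4], [2, 3, 4, 62]]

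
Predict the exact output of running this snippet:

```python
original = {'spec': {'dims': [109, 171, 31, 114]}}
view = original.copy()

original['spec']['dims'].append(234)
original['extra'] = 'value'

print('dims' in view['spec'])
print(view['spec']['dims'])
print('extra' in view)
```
True
[109, 171, 31, 114, 234]
False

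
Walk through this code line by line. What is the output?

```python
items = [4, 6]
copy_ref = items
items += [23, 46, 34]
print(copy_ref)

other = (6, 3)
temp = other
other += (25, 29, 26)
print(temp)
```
[4, 6, 23, 46, 34]
(6, 3)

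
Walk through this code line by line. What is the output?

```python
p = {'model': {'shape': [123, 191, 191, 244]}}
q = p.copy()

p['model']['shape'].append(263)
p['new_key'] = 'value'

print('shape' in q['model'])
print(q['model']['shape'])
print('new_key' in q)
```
True
[123, 191, 191, 244, 263]
False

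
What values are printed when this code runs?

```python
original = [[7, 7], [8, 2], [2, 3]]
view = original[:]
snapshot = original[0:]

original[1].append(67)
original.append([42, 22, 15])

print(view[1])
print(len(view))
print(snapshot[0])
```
[8, 2, 67]
3
[7, 7]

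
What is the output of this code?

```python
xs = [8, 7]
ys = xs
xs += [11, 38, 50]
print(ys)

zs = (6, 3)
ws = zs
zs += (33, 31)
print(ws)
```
[8, 7, 11, 38, 50]
(6, 3)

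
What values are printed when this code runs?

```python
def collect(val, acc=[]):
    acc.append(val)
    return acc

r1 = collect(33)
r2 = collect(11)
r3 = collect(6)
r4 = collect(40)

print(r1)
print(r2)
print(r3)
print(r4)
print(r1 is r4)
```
[33, 11, 6, 40]
[33, 11, 6, 40]
[33, 11, 6, 40]
[33, 11, 6, 40]
True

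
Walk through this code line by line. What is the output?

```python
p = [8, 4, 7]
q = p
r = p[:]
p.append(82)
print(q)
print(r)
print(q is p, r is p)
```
[8, 4, 7, 82]
[8, 4, 7]
True False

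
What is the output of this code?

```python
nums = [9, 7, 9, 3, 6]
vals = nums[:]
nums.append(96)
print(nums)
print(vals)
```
[9, 7, 9, 3, 6, 96]
[9, 7, 9, 3, 6]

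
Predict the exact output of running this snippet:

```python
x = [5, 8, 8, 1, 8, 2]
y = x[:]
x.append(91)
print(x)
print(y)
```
[5, 8, 8, 1, 8, 2, 91]
[5, 8, 8, 1, 8, 2]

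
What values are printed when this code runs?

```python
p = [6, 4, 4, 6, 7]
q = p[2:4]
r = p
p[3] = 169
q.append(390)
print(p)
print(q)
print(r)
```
[6, 4, 4, 169, 7]
[4, 6, 390]
[6, 4, 4, 169, 7]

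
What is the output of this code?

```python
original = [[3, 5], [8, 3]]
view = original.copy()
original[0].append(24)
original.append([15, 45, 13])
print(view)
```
[[3, 5, 24], [8, 3]]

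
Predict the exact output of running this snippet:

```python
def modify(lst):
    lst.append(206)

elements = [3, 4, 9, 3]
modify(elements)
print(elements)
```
[3, 4, 9, 3, 206]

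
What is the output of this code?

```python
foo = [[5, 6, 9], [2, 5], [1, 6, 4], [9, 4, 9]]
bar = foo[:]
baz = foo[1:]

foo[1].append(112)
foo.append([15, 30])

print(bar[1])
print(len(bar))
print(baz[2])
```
[2, 5, 112]
4
[9, 4, 9]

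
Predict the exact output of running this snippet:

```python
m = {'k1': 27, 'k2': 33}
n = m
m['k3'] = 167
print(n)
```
{'k1': 27, 'k2': 33, 'k3': 167}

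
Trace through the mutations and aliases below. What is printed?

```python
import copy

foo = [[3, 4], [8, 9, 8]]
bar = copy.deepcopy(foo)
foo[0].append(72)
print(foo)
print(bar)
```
[[3, 4, 72], [8, 9, 8]]
[[3, 4], [8, 9, 8]]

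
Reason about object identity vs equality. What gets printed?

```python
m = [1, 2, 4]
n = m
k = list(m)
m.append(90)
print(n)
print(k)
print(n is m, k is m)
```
[1, 2, 4, 90]
[1, 2, 4]
True False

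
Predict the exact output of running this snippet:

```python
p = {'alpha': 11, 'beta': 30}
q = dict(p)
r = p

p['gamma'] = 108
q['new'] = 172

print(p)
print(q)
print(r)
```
{'alpha': 11, 'beta': 30, 'gamma': 108}
{'alpha': 11, 'beta': 30, 'new': 172}
{'alpha': 11, 'beta': 30, 'gamma': 108}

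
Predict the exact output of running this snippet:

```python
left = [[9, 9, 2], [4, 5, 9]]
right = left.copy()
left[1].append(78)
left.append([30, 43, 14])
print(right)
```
[[9, 9, 2], [4, 5, 9, 78]]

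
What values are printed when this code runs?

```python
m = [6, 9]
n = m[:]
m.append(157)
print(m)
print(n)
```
[6, 9, 157]
[6, 9]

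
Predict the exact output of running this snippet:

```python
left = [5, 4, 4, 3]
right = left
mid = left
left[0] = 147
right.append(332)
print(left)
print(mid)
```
[147, 4, 4, 3, 332]
[147, 4, 4, 3, 332]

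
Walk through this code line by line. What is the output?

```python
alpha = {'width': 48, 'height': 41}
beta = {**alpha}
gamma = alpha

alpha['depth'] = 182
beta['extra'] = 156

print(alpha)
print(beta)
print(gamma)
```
{'width': 48, 'height': 41, 'depth': 182}
{'width': 48, 'height': 41, 'extra': 156}
{'width': 48, 'height': 41, 'depth': 182}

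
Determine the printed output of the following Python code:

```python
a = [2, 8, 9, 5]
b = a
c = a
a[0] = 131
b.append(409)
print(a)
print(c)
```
[131, 8, 9, 5, 409]
[131, 8, 9, 5, 409]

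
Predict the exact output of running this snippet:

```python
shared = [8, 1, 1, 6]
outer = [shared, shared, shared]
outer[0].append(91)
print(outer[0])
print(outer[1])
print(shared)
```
[8, 1, 1, 6, 91]
[8, 1, 1, 6, 91]
[8, 1, 1, 6, 91]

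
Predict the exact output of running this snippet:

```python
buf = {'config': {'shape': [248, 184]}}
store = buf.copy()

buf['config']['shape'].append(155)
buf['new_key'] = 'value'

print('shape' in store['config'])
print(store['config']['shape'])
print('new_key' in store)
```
True
[248, 184, 155]
False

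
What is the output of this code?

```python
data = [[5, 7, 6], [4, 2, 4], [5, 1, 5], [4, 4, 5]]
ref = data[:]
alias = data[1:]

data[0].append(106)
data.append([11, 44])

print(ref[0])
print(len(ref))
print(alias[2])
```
[5, 7, 6, 106]
4
[4, 4, 5]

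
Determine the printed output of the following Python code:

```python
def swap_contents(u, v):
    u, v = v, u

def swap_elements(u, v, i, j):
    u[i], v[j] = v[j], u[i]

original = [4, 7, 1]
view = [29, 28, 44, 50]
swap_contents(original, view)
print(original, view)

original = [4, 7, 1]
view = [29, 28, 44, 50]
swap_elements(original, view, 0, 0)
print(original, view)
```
[4, 7, 1] [29, 28, 44, 50]
[29, 7, 1] [4, 28, 44, 50]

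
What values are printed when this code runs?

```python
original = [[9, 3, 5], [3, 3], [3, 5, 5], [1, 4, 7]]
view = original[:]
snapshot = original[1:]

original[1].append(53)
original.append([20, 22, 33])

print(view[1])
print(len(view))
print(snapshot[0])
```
[3, 3, 53]
4
[3, 3, 53]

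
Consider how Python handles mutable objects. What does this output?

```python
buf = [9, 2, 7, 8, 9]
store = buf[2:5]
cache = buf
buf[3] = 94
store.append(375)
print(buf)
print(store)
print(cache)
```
[9, 2, 7, 94, 9]
[7, 8, 9, 375]
[9, 2, 7, 94, 9]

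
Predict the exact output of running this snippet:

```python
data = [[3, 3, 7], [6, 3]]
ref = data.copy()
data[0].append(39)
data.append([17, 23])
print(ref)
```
[[3, 3, 7, 39], [6, 3]]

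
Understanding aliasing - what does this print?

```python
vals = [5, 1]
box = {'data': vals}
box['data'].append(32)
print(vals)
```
[5, 1, 32]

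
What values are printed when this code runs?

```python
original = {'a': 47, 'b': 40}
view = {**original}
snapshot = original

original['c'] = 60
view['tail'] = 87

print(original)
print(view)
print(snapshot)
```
{'a': 47, 'b': 40, 'c': 60}
{'a': 47, 'b': 40, 'tail': 87}
{'a': 47, 'b': 40, 'c': 60}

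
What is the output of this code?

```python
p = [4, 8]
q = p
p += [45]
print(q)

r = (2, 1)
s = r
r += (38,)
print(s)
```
[4, 8, 45]
(2, 1)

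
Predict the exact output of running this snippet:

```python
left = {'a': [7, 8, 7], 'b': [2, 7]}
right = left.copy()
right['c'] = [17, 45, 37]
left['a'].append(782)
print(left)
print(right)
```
{'a': [7, 8, 7, 782], 'b': [2, 7]}
{'a': [7, 8, 7, 782], 'b': [2, 7], 'c': [17, 45, 37]}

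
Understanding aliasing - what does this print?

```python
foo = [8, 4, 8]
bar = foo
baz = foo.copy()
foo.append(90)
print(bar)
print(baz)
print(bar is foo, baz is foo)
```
[8, 4, 8, 90]
[8, 4, 8]
True False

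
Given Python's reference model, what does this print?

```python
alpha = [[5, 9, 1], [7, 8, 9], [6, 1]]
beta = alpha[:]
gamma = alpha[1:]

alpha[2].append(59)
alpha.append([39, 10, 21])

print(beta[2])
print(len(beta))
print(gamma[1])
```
[6, 1, 59]
3
[6, 1, 59]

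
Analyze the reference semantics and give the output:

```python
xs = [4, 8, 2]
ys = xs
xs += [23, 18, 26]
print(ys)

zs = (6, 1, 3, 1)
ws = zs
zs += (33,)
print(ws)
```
[4, 8, 2, 23, 18, 26]
(6, 1, 3, 1)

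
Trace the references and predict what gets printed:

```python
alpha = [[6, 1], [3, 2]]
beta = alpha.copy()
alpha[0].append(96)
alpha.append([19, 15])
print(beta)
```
[[6, 1, 96], [3, 2]]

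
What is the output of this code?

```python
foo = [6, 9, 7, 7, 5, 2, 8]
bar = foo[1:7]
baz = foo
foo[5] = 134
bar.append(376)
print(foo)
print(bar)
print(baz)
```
[6, 9, 7, 7, 5, 134, 8]
[9, 7, 7, 5, 2, 8, 376]
[6, 9, 7, 7, 5, 134, 8]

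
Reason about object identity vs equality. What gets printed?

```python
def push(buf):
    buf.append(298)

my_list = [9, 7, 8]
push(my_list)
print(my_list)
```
[9, 7, 8, 298]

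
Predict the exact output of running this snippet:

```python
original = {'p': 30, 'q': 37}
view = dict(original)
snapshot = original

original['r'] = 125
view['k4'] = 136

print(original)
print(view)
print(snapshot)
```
{'p': 30, 'q': 37, 'r': 125}
{'p': 30, 'q': 37, 'k4': 136}
{'p': 30, 'q': 37, 'r': 125}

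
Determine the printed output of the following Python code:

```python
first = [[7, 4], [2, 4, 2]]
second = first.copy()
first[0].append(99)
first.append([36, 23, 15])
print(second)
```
[[7, 4, 99], [2, 4, 2]]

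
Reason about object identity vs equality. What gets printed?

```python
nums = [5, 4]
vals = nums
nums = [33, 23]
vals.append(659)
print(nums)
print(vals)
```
[33, 23]
[5, 4, 659]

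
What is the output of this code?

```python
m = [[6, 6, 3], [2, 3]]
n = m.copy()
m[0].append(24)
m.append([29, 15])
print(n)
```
[[6, 6, 3, 24], [2, 3]]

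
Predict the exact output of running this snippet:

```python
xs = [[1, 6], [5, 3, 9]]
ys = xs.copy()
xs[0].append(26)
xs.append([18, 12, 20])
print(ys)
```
[[1, 6, 26], [5, 3, 9]]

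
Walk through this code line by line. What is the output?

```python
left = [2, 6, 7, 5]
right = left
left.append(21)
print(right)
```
[2, 6, 7, 5, 21]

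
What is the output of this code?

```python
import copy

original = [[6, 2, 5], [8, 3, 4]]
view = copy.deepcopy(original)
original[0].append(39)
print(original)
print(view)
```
[[6, 2, 5, 39], [8, 3, 4]]
[[6, 2, 5], [8, 3, 4]]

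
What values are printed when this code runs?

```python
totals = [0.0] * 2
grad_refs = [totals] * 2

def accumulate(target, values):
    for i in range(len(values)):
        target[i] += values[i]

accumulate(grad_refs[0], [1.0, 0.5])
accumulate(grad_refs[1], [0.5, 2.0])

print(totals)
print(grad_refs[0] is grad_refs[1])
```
[1.5, 2.5]
True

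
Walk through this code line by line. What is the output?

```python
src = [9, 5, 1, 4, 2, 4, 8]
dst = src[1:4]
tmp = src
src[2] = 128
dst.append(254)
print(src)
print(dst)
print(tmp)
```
[9, 5, 128, 4, 2, 4, 8]
[5, 1, 4, 254]
[9, 5, 128, 4, 2, 4, 8]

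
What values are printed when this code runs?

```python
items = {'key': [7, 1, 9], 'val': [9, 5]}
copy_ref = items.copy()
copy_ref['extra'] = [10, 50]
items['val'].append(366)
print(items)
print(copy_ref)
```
{'key': [7, 1, 9], 'val': [9, 5, 366]}
{'key': [7, 1, 9], 'val': [9, 5, 366], 'extra': [10, 50]}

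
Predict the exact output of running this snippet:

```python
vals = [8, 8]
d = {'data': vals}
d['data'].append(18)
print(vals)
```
[8, 8, 18]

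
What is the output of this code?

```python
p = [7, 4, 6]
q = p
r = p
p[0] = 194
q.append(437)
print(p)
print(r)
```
[194, 4, 6, 437]
[194, 4, 6, 437]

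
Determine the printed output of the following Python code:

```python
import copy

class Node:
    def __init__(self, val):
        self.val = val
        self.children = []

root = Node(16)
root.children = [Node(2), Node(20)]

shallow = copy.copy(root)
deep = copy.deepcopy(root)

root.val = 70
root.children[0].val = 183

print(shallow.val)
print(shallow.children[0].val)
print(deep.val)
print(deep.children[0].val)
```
16
183
16
2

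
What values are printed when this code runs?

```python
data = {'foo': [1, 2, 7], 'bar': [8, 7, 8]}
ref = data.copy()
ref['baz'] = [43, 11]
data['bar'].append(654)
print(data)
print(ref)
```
{'foo': [1, 2, 7], 'bar': [8, 7, 8, 654]}
{'foo': [1, 2, 7], 'bar': [8, 7, 8, 654], 'baz': [43, 11]}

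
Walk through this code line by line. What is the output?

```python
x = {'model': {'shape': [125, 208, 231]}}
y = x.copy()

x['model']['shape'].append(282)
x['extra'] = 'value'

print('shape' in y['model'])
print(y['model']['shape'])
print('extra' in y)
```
True
[125, 208, 231, 282]
False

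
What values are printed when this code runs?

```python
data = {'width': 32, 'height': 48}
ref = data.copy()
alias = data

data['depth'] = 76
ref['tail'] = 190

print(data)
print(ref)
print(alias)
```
{'width': 32, 'height': 48, 'depth': 76}
{'width': 32, 'height': 48, 'tail': 190}
{'width': 32, 'height': 48, 'depth': 76}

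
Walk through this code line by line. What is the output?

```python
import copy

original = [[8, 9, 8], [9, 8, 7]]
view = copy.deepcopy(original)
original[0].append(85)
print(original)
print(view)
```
[[8, 9, 8, 85], [9, 8, 7]]
[[8, 9, 8], [9, 8, 7]]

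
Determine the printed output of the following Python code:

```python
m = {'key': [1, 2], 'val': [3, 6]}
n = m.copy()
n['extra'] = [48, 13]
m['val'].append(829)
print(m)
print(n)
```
{'key': [1, 2], 'val': [3, 6, 829]}
{'key': [1, 2], 'val': [3, 6, 829], 'extra': [48, 13]}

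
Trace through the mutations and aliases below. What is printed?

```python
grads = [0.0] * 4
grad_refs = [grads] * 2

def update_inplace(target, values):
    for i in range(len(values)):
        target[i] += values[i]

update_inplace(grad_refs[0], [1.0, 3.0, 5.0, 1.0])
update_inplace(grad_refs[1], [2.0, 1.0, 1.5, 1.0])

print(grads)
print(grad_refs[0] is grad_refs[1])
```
[3.0, 4.0, 6.5, 2.0]
True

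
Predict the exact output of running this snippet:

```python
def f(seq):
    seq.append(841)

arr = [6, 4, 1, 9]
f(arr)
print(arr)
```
[6, 4, 1, 9, 841]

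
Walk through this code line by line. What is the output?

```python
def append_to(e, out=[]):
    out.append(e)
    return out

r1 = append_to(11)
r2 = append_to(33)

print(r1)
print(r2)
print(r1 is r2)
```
[11, 33]
[11, 33]
True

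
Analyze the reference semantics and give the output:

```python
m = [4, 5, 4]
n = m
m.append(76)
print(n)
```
[4, 5, 4, 76]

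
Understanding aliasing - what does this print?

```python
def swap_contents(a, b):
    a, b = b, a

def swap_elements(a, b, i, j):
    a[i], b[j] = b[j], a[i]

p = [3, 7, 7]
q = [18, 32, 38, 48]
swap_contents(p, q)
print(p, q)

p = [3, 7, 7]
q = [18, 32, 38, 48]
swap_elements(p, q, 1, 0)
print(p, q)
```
[3, 7, 7] [18, 32, 38, 48]
[3, 18, 7] [7, 32, 38, 48]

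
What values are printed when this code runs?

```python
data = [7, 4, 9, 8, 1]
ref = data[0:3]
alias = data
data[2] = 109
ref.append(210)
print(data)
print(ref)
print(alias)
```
[7, 4, 109, 8, 1]
[7, 4, 9, 210]
[7, 4, 109, 8, 1]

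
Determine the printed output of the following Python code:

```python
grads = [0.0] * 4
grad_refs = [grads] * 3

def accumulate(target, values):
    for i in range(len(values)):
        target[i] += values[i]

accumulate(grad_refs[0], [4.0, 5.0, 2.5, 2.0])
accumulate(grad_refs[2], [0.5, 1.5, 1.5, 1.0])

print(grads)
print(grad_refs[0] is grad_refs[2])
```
[4.5, 6.5, 4.0, 3.0]
True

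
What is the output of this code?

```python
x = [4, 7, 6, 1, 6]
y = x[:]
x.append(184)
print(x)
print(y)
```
[4, 7, 6, 1, 6, 184]
[4, 7, 6, 1, 6]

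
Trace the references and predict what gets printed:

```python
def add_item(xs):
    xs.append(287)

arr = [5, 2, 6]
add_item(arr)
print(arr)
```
[5, 2, 6, 287]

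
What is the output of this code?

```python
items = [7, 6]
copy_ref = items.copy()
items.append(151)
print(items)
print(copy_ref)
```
[7, 6, 151]
[7, 6]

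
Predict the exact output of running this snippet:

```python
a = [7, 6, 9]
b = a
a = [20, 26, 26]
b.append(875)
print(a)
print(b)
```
[20, 26, 26]
[7, 6, 9, 875]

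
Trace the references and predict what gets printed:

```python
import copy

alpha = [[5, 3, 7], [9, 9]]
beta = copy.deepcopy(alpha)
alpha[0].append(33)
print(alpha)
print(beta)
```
[[5, 3, 7, 33], [9, 9]]
[[5, 3, 7], [9, 9]]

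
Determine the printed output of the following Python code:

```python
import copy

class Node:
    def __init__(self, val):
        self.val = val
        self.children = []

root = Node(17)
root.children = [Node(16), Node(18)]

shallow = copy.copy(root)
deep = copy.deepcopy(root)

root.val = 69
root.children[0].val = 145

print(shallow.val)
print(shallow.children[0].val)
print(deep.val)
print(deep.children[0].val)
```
17
145
17
16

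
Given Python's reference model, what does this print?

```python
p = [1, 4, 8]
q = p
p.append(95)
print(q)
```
[1, 4, 8, 95]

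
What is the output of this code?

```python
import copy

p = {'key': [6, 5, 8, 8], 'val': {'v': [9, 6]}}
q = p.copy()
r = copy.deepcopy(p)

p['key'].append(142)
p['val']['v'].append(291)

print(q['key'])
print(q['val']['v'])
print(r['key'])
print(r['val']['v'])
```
[6, 5, 8, 8, 142]
[9, 6, 291]
[6, 5, 8, 8]
[9, 6]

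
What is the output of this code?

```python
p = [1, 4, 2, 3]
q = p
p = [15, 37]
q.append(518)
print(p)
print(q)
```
[15, 37]
[1, 4, 2, 3, 518]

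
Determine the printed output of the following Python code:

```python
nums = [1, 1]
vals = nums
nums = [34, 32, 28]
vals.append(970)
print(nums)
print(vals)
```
[34, 32, 28]
[1, 1, 970]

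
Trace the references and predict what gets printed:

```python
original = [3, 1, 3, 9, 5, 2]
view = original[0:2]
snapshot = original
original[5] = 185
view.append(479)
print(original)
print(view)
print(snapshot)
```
[3, 1, 3, 9, 5, 185]
[3, 1, 479]
[3, 1, 3, 9, 5, 185]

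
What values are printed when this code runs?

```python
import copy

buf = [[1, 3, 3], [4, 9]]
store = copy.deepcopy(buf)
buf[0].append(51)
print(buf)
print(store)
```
[[1, 3, 3, 51], [4, 9]]
[[1, 3, 3], [4, 9]]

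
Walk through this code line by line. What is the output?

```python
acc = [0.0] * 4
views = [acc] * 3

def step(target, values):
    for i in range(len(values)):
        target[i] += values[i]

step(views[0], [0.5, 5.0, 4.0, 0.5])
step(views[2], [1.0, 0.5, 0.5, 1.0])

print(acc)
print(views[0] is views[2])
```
[1.5, 5.5, 4.5, 1.5]
True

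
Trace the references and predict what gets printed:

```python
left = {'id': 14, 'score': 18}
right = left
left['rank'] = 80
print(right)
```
{'id': 14, 'score': 18, 'rank': 80}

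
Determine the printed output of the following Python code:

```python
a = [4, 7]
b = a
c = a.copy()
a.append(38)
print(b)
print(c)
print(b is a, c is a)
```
[4, 7, 38]
[4, 7]
True False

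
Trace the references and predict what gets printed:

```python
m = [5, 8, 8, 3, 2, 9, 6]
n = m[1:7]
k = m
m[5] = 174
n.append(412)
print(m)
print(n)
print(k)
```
[5, 8, 8, 3, 2, 174, 6]
[8, 8, 3, 2, 9, 6, 412]
[5, 8, 8, 3, 2, 174, 6]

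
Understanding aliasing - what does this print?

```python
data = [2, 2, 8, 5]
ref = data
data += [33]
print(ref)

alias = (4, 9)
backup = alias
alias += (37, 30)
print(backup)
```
[2, 2, 8, 5, 33]
(4, 9)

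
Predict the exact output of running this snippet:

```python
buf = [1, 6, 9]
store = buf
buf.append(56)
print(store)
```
[1, 6, 9, 56]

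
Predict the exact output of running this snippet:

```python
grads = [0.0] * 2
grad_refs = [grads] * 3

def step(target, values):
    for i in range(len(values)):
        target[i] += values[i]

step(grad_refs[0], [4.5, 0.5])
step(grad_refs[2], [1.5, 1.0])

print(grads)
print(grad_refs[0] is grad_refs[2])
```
[6.0, 1.5]
True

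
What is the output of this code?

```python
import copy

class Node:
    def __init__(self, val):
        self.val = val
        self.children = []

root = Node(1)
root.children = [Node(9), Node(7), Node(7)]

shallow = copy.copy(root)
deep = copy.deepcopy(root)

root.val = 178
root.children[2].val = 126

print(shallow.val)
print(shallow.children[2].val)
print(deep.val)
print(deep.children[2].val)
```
1
126
1
7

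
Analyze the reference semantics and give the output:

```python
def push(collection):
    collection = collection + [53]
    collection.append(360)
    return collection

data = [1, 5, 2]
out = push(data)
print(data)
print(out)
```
[1, 5, 2]
[1, 5, 2, 53, 360]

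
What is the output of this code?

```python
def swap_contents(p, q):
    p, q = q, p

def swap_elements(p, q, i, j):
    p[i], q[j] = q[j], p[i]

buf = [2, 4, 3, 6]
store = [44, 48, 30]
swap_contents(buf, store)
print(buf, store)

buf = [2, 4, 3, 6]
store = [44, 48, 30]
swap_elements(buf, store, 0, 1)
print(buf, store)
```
[2, 4, 3, 6] [44, 48, 30]
[48, 4, 3, 6] [44, 2, 30]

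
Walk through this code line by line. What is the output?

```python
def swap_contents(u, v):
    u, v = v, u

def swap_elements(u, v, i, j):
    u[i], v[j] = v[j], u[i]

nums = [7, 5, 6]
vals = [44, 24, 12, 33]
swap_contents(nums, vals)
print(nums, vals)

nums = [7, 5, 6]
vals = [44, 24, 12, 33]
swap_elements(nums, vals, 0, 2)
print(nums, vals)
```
[7, 5, 6] [44, 24, 12, 33]
[12, 5, 6] [44, 24, 7, 33]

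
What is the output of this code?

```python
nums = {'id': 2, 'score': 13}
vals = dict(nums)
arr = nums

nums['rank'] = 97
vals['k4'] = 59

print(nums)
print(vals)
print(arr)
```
{'id': 2, 'score': 13, 'rank': 97}
{'id': 2, 'score': 13, 'k4': 59}
{'id': 2, 'score': 13, 'rank': 97}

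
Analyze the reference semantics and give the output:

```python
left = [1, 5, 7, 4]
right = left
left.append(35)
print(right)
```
[1, 5, 7, 4, 35]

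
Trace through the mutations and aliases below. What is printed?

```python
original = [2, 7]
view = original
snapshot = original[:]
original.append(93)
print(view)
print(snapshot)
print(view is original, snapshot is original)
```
[2, 7, 93]
[2, 7]
True False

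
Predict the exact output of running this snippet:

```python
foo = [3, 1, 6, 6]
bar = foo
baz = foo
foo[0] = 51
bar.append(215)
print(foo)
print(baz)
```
[51, 1, 6, 6, 215]
[51, 1, 6, 6, 215]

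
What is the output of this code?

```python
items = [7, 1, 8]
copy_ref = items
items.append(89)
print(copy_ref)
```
[7, 1, 8, 89]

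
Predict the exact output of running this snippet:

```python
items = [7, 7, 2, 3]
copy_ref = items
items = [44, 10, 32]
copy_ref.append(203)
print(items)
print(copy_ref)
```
[44, 10, 32]
[7, 7, 2, 3, 203]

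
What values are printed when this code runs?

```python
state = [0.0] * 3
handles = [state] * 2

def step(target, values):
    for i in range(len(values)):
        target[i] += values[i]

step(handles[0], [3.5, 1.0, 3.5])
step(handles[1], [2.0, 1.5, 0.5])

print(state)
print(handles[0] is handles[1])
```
[5.5, 2.5, 4.0]
True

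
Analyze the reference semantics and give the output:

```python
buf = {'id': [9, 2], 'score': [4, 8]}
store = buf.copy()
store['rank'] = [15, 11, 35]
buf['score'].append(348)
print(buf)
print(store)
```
{'id': [9, 2], 'score': [4, 8, 348]}
{'id': [9, 2], 'score': [4, 8, 348], 'rank': [15, 11, 35]}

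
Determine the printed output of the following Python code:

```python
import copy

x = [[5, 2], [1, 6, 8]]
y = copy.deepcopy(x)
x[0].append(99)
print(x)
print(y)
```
[[5, 2, 99], [1, 6, 8]]
[[5, 2], [1, 6, 8]]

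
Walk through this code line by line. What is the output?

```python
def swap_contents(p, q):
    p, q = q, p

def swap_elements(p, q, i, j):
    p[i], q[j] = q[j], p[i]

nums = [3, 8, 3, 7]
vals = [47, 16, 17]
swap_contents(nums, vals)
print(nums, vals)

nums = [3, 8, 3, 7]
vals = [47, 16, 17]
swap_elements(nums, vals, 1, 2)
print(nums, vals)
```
[3, 8, 3, 7] [47, 16, 17]
[3, 17, 3, 7] [47, 16, 8]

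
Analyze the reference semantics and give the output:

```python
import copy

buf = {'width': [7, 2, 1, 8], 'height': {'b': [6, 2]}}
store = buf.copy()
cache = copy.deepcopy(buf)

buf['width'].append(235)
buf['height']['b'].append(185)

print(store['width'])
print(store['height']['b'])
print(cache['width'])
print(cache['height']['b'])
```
[7, 2, 1, 8, 235]
[6, 2, 185]
[7, 2, 1, 8]
[6, 2]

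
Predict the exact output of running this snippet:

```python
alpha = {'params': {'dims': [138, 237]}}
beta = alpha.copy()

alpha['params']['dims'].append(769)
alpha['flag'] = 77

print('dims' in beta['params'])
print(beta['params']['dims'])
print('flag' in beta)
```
True
[138, 237, 769]
False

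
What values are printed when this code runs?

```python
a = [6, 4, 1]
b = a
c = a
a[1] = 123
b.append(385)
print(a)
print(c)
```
[6, 123, 1, 385]
[6, 123, 1, 385]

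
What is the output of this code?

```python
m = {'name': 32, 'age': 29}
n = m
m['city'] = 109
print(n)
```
{'name': 32, 'age': 29, 'city': 109}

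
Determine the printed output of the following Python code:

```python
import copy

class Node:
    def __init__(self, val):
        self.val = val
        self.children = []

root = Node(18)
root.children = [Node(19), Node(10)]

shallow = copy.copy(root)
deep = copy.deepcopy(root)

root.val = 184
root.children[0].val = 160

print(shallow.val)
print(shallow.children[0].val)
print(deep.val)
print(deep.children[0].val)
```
18
160
18
19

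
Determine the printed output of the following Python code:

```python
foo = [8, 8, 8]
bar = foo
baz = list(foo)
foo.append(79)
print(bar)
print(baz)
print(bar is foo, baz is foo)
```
[8, 8, 8, 79]
[8, 8, 8]
True False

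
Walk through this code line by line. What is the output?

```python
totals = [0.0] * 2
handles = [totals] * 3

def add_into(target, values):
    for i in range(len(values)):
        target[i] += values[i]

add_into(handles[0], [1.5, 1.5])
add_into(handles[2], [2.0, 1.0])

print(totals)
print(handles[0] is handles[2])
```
[3.5, 2.5]
True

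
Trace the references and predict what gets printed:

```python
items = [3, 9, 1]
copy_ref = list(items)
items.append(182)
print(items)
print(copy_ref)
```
[3, 9, 1, 182]
[3, 9, 1]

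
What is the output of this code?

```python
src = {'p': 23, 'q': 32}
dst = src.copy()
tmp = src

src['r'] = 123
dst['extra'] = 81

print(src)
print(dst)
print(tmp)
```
{'p': 23, 'q': 32, 'r': 123}
{'p': 23, 'q': 32, 'extra': 81}
{'p': 23, 'q': 32, 'r': 123}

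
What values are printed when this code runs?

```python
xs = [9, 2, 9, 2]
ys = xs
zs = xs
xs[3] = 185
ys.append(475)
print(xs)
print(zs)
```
[9, 2, 9, 185, 475]
[9, 2, 9, 185, 475]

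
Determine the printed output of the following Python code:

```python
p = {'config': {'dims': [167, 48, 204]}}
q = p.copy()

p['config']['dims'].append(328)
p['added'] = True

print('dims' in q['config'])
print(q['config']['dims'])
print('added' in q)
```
True
[167, 48, 204, 328]
False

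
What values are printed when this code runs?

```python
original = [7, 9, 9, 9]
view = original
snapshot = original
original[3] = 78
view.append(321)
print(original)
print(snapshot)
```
[7, 9, 9, 78, 321]
[7, 9, 9, 78, 321]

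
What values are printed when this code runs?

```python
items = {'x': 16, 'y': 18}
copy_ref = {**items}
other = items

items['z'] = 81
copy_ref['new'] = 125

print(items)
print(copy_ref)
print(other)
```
{'x': 16, 'y': 18, 'z': 81}
{'x': 16, 'y': 18, 'new': 125}
{'x': 16, 'y': 18, 'z': 81}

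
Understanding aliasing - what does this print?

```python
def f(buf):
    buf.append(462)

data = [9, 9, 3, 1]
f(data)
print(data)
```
[9, 9, 3, 1, 462]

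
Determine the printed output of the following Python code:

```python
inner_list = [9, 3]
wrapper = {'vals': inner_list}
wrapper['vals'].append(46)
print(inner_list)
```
[9, 3, 46]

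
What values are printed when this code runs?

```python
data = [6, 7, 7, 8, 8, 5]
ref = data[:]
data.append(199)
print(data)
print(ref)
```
[6, 7, 7, 8, 8, 5, 199]
[6, 7, 7, 8, 8, 5]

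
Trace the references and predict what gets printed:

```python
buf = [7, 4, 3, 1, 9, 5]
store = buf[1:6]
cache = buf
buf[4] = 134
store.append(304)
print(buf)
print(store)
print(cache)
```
[7, 4, 3, 1, 134, 5]
[4, 3, 1, 9, 5, 304]
[7, 4, 3, 1, 134, 5]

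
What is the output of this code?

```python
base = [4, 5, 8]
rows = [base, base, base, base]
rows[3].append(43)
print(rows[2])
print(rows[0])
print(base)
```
[4, 5, 8, 43]
[4, 5, 8, 43]
[4, 5, 8, 43]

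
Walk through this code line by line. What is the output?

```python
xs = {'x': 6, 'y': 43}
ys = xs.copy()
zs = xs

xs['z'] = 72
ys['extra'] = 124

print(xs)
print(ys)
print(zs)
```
{'x': 6, 'y': 43, 'z': 72}
{'x': 6, 'y': 43, 'extra': 124}
{'x': 6, 'y': 43, 'z': 72}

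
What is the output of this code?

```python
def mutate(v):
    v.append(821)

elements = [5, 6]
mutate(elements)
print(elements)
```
[5, 6, 821]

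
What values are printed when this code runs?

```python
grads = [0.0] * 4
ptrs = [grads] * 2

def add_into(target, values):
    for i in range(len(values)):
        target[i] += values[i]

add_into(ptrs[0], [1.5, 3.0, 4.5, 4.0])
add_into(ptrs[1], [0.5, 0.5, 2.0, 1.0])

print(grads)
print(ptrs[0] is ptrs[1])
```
[2.0, 3.5, 6.5, 5.0]
True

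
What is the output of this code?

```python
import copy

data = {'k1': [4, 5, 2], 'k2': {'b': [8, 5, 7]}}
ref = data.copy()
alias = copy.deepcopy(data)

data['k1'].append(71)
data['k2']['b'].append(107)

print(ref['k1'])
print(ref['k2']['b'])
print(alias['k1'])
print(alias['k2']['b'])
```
[4, 5, 2, 71]
[8, 5, 7, 107]
[4, 5, 2]
[8, 5, 7]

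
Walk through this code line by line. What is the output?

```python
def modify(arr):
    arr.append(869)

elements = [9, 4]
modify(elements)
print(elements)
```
[9, 4, 869]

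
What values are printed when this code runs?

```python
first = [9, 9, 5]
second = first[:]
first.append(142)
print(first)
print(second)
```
[9, 9, 5, 142]
[9, 9, 5]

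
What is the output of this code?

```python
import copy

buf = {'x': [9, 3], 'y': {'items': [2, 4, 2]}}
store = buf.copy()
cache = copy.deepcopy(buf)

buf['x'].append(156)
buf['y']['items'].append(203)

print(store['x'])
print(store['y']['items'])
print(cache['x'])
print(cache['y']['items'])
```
[9, 3, 156]
[2, 4, 2, 203]
[9, 3]
[2, 4, 2]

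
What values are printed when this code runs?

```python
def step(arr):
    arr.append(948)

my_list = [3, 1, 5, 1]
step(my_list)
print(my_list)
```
[3, 1, 5, 1, 948]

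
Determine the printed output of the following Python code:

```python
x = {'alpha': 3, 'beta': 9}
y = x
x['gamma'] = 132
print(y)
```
{'alpha': 3, 'beta': 9, 'gamma': 132}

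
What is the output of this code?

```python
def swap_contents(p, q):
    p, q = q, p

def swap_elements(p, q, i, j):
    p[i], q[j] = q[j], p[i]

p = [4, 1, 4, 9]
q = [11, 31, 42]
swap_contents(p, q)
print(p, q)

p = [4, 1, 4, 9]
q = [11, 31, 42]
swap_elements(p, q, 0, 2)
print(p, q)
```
[4, 1, 4, 9] [11, 31, 42]
[42, 1, 4, 9] [11, 31, 4]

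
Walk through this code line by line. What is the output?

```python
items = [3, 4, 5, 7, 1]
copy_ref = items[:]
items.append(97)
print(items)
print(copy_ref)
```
[3, 4, 5, 7, 1, 97]
[3, 4, 5, 7, 1]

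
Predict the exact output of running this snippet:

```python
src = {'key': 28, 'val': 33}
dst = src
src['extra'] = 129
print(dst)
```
{'key': 28, 'val': 33, 'extra': 129}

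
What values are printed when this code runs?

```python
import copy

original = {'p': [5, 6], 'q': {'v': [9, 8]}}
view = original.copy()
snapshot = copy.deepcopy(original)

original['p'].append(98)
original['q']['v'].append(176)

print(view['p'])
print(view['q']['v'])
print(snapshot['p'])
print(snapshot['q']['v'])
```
[5, 6, 98]
[9, 8, 176]
[5, 6]
[9, 8]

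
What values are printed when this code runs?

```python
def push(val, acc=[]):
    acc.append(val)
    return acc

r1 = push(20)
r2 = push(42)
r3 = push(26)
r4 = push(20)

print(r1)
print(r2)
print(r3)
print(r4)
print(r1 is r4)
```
[20, 42, 26, 20]
[20, 42, 26, 20]
[20, 42, 26, 20]
[20, 42, 26, 20]
True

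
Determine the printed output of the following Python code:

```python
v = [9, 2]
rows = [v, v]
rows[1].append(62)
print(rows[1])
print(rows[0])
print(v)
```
[9, 2, 62]
[9, 2, 62]
[9, 2, 62]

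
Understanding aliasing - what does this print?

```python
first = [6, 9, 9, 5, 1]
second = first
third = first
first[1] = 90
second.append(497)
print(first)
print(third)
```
[6, 90, 9, 5, 1, 497]
[6, 90, 9, 5, 1, 497]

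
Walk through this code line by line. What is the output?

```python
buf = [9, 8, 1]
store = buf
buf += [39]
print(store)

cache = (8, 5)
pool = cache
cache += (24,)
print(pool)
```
[9, 8, 1, 39]
(8, 5)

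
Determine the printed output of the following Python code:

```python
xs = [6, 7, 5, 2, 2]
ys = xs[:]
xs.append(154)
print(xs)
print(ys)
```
[6, 7, 5, 2, 2, 154]
[6, 7, 5, 2, 2]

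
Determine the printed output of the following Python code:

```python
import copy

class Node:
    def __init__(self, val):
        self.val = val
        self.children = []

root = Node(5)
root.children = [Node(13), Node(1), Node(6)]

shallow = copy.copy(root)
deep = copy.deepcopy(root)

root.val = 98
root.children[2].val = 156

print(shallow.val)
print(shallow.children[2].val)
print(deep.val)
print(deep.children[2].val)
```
5
156
5
6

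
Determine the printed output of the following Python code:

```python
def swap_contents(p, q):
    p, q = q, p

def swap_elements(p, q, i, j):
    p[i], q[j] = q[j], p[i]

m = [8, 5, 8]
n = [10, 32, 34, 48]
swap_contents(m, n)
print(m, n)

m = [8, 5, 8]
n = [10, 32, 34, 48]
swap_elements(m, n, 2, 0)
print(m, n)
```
[8, 5, 8] [10, 32, 34, 48]
[8, 5, 10] [8, 32, 34, 48]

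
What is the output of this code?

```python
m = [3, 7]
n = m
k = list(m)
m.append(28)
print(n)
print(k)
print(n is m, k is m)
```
[3, 7, 28]
[3, 7]
True False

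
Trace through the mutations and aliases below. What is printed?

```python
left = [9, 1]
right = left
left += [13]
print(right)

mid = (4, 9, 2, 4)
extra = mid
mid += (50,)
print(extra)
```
[9, 1, 13]
(4, 9, 2, 4)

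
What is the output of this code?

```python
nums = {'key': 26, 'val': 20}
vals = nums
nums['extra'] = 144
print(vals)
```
{'key': 26, 'val': 20, 'extra': 144}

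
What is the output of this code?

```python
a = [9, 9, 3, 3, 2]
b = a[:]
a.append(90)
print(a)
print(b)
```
[9, 9, 3, 3, 2, 90]
[9, 9, 3, 3, 2]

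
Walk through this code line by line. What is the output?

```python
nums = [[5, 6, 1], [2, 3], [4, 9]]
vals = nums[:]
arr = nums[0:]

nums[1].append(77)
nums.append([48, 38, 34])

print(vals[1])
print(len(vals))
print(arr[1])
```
[2, 3, 77]
3
[2, 3, 77]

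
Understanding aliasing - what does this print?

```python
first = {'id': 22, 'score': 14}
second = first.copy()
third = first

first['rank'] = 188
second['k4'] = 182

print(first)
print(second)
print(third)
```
{'id': 22, 'score': 14, 'rank': 188}
{'id': 22, 'score': 14, 'k4': 182}
{'id': 22, 'score': 14, 'rank': 188}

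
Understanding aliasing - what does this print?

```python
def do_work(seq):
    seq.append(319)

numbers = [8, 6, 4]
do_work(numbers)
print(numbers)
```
[8, 6, 4, 319]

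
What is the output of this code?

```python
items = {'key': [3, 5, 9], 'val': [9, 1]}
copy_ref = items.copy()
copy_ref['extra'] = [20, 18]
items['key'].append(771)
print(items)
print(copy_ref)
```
{'key': [3, 5, 9, 771], 'val': [9, 1]}
{'key': [3, 5, 9, 771], 'val': [9, 1], 'extra': [20, 18]}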